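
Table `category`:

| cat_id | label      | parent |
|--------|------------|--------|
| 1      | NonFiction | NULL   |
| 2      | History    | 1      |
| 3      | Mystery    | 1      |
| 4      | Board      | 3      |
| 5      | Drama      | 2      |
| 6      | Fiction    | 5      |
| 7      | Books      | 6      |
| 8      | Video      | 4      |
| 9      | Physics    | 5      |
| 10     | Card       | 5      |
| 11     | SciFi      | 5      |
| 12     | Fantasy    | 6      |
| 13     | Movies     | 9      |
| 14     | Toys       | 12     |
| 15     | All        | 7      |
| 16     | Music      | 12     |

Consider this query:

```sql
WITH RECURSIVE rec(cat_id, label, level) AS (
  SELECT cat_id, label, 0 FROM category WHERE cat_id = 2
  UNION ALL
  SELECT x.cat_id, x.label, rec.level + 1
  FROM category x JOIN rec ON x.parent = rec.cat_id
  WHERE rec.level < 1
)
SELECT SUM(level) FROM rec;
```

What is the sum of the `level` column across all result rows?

1

Base: cat_id=2 (History) at level 0.
Iteration 1: rows with parent in {2} -> Drama (id 5, level 1).
Iteration 2: level < 1 fails for all current rows; recursion stops.
SUM(level) = 0 + 1 = 1.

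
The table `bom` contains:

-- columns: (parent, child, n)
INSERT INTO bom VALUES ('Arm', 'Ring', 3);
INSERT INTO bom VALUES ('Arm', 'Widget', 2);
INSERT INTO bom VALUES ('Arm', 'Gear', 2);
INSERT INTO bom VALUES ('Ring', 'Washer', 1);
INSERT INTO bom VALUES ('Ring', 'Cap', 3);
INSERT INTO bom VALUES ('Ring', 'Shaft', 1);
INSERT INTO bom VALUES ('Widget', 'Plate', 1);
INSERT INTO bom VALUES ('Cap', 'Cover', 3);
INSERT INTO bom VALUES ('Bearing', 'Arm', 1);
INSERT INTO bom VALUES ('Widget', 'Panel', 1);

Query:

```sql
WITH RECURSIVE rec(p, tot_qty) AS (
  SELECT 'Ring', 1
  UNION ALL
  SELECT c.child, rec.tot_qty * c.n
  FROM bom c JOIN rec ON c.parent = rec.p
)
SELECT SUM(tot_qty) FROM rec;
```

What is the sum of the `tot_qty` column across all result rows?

15

Base: (Ring, tot_qty=1).
Iteration 1: components of {Ring} -> Cap = 1*3 = 3, Shaft = 1*1 = 1, Washer = 1*1 = 1.
Iteration 2: components of {Cap,Shaft,Washer} -> Cover = 3*3 = 9.
Iteration 3: no further components; recursion stops.
SUM(tot_qty) = 1 + 3 + 1 + 1 + 9 = 15.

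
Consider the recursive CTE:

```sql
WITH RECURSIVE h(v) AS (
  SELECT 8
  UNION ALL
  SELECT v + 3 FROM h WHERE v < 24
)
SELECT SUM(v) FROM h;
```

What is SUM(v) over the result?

119

Base: v=8.
Iteration 1: 8 < 24 holds -> v = 8 + 3 = 11.
Iteration 2: 11 < 24 holds -> v = 11 + 3 = 14.
Iteration 3: 14 < 24 holds -> v = 14 + 3 = 17.
Iteration 4: 17 < 24 holds -> v = 17 + 3 = 20.
Iteration 5: 20 < 24 holds -> v = 20 + 3 = 23.
Iteration 6: 23 < 24 holds -> v = 23 + 3 = 26.
Iteration 7: 26 < 24 fails; recursion stops.
SUM(v) = 8 + 11 + 14 + 17 + 20 + 23 + 26 = 119.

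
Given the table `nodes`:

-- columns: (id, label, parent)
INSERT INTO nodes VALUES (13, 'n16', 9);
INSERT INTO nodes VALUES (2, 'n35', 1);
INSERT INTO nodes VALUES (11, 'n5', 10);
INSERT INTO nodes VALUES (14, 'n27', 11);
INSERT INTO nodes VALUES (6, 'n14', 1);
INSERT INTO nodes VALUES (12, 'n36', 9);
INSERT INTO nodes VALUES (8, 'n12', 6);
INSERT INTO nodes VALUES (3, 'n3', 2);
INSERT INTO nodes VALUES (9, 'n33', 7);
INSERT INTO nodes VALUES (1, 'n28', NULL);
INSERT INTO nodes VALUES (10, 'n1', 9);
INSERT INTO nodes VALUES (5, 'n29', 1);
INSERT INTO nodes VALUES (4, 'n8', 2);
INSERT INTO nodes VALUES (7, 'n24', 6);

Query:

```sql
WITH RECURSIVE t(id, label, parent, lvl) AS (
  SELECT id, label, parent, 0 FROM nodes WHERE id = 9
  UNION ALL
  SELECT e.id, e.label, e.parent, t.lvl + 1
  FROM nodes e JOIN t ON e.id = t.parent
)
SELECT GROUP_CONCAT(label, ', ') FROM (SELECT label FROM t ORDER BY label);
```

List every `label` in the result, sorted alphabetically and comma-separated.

Base: id=9 (n33), parent=7, lvl 0.
Iteration 1: join on id=7 -> n24 (id 7, parent=6, lvl 1).
Iteration 2: join on id=6 -> n14 (id 6, parent=1, lvl 2).
Iteration 3: join on id=1 -> n28 (id 1, parent=NULL, lvl 3).
Iteration 4: parent is NULL; no match; recursion stops.

n14, n24, n28, n33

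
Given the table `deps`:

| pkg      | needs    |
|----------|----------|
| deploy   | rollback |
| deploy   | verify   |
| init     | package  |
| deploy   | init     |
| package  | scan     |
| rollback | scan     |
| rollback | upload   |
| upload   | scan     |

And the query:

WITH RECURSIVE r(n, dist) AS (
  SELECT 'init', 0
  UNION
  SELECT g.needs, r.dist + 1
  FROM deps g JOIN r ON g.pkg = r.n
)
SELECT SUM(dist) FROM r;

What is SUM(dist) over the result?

3

Base: (init, dist=0).
Iteration 1: edges from {init} -> (package, dist=1).
Iteration 2: edges from {package} -> (scan, dist=2).
Iteration 3: no outgoing edges from {scan}; recursion stops.
SUM(dist) = 0 + 1 + 2 = 3.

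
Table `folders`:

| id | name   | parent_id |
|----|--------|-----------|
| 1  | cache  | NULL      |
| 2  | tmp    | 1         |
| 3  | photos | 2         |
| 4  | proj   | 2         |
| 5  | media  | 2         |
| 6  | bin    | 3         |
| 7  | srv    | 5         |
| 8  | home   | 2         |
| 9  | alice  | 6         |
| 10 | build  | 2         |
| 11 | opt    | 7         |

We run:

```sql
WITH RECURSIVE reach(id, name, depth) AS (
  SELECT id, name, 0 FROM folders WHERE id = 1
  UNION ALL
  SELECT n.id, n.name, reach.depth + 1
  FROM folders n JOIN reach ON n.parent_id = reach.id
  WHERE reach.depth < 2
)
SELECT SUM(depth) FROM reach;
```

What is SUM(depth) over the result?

Base: id=1 (cache) at depth 0.
Iteration 1: rows with parent_id in {1} -> tmp (id 2, depth 1).
Iteration 2: rows with parent_id in {2} -> photos (id 3, depth 2), proj (id 4, depth 2), media (id 5, depth 2), home (id 8, depth 2), build (id 10, depth 2).
Iteration 3: depth < 2 fails for all current rows; recursion stops.
SUM(depth) = 0 + 1 + 2 + 2 + 2 + 2 + 2 = 11.

11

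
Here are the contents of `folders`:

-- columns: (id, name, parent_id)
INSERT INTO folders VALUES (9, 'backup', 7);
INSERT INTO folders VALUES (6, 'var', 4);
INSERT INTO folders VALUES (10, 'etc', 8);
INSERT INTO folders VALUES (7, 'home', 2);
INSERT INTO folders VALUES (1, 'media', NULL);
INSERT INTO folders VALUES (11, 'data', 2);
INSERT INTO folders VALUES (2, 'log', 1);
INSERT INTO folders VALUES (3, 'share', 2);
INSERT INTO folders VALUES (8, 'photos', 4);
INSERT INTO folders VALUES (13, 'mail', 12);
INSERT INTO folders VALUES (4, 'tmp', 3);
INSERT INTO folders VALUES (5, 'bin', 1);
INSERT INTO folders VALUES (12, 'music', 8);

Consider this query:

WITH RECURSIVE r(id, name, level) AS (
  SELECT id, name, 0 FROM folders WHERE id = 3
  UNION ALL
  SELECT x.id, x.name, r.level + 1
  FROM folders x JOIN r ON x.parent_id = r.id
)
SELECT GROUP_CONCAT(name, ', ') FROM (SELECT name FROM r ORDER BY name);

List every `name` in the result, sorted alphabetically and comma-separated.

Base: id=3 (share) at level 0.
Iteration 1: rows with parent_id in {3} -> tmp (id 4, level 1).
Iteration 2: rows with parent_id in {4} -> var (id 6, level 2), photos (id 8, level 2).
Iteration 3: rows with parent_id in {6,8} -> etc (id 10, level 3), music (id 12, level 3).
Iteration 4: rows with parent_id in {10,12} -> mail (id 13, level 4).
Iteration 5: no rows with parent_id in {13}; recursion stops.

etc, mail, music, photos, share, tmp, var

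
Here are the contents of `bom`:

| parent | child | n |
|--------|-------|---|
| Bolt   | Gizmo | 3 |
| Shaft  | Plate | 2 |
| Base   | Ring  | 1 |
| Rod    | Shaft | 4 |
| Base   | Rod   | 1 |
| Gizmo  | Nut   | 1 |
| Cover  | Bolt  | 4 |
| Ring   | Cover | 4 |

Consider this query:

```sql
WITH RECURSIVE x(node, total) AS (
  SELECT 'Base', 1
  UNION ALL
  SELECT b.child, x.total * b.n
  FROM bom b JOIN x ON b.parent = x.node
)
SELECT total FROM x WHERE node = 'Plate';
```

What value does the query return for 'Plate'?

Base: (Base, total=1).
Iteration 1: components of {Base} -> Ring = 1*1 = 1, Rod = 1*1 = 1.
Iteration 2: components of {Ring,Rod} -> Cover = 1*4 = 4, Shaft = 1*4 = 4.
Iteration 3: components of {Cover,Shaft} -> Bolt = 4*4 = 16, Plate = 4*2 = 8.
Iteration 4: components of {Bolt,Plate} -> Gizmo = 16*3 = 48.
Iteration 5: components of {Gizmo} -> Nut = 48*1 = 48.
Iteration 6: no further components; recursion stops.

8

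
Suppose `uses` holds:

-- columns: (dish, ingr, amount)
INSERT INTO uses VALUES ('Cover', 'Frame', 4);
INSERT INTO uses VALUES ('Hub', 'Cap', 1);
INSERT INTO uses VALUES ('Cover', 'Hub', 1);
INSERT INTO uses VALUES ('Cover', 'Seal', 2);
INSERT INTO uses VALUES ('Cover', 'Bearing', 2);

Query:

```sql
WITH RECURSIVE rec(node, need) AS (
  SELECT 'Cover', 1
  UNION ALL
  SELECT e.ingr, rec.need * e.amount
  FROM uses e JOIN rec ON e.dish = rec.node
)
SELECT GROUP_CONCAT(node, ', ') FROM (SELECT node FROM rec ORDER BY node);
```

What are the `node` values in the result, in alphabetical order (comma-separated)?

Bearing, Cap, Cover, Frame, Hub, Seal

Base: (Cover, need=1).
Iteration 1: components of {Cover} -> Bearing = 1*2 = 2, Frame = 1*4 = 4, Hub = 1*1 = 1, Seal = 1*2 = 2.
Iteration 2: components of {Bearing,Frame,Hub,Seal} -> Cap = 1*1 = 1.
Iteration 3: no further components; recursion stops.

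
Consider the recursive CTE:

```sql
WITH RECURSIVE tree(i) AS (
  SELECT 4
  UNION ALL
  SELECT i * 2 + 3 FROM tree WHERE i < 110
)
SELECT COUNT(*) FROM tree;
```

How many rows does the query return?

6

Base: i=4.
Iteration 1: 4 < 110 holds -> i = 4 * 2 + 3 = 11.
Iteration 2: 11 < 110 holds -> i = 11 * 2 + 3 = 25.
Iteration 3: 25 < 110 holds -> i = 25 * 2 + 3 = 53.
Iteration 4: 53 < 110 holds -> i = 53 * 2 + 3 = 109.
Iteration 5: 109 < 110 holds -> i = 109 * 2 + 3 = 221.
Iteration 6: 221 < 110 fails; recursion stops.
Total rows emitted: 6.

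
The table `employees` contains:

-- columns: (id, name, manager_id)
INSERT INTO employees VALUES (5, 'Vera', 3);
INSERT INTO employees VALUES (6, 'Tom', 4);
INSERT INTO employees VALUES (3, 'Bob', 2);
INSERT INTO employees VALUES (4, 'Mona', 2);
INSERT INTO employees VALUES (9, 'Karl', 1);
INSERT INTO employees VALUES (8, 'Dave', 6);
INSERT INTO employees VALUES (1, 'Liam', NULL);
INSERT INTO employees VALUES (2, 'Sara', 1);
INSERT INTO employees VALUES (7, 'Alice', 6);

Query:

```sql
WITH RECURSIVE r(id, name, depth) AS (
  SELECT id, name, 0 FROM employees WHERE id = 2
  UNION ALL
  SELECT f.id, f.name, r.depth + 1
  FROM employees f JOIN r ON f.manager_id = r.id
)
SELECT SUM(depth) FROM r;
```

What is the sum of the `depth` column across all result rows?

Base: id=2 (Sara) at depth 0.
Iteration 1: rows with manager_id in {2} -> Bob (id 3, depth 1), Mona (id 4, depth 1).
Iteration 2: rows with manager_id in {3,4} -> Vera (id 5, depth 2), Tom (id 6, depth 2).
Iteration 3: rows with manager_id in {5,6} -> Alice (id 7, depth 3), Dave (id 8, depth 3).
Iteration 4: no rows with manager_id in {7,8}; recursion stops.
SUM(depth) = 0 + 1 + 1 + 2 + 2 + 3 + 3 = 12.

12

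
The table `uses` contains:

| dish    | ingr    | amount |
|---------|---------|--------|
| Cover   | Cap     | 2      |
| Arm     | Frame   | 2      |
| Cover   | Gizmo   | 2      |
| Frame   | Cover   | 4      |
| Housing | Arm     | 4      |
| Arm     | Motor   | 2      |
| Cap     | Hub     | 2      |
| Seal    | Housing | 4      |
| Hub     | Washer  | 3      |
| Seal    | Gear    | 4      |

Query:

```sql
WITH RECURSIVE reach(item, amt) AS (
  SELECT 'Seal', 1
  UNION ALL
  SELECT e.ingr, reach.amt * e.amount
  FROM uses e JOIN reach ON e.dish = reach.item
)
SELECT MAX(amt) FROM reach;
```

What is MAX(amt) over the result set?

Base: (Seal, amt=1).
Iteration 1: components of {Seal} -> Gear = 1*4 = 4, Housing = 1*4 = 4.
Iteration 2: components of {Gear,Housing} -> Arm = 4*4 = 16.
Iteration 3: components of {Arm} -> Frame = 16*2 = 32, Motor = 16*2 = 32.
Iteration 4: components of {Frame,Motor} -> Cover = 32*4 = 128.
Iteration 5: components of {Cover} -> Cap = 128*2 = 256, Gizmo = 128*2 = 256.
Iteration 6: components of {Cap,Gizmo} -> Hub = 256*2 = 512.
Iteration 7: components of {Hub} -> Washer = 512*3 = 1536.
Iteration 8: no further components; recursion stops.
amt values: 1, 4, 4, 16, 32, 32, 128, 256, 256, 512, 1536; the maximum is 1536.

1536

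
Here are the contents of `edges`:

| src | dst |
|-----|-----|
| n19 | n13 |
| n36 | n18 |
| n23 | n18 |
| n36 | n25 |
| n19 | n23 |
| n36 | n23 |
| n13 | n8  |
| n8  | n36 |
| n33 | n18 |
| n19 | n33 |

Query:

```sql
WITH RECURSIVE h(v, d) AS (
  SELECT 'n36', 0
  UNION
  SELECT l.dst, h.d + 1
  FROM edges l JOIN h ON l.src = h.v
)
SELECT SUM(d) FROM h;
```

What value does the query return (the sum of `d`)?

Base: (n36, d=0).
Iteration 1: edges from {n36} -> (n18, d=1), (n23, d=1), (n25, d=1).
Iteration 2: edges from {n18,n23,n25} -> (n18, d=2).
Iteration 3: no outgoing edges from {n18}; recursion stops.
SUM(d) = 0 + 1 + 1 + 1 + 2 = 5.

5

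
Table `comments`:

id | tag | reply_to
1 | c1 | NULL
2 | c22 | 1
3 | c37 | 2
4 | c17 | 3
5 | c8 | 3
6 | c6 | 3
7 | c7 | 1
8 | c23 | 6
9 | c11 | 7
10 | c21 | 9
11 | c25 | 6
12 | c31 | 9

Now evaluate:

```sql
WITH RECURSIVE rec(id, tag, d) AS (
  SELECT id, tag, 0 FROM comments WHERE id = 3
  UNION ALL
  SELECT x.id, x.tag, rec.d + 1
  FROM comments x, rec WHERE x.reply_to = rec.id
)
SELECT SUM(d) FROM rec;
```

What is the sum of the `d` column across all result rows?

Base: id=3 (c37) at d 0.
Iteration 1: rows with reply_to in {3} -> c17 (id 4, d 1), c8 (id 5, d 1), c6 (id 6, d 1).
Iteration 2: rows with reply_to in {4,5,6} -> c23 (id 8, d 2), c25 (id 11, d 2).
Iteration 3: no rows with reply_to in {8,11}; recursion stops.
SUM(d) = 0 + 1 + 1 + 1 + 2 + 2 = 7.

7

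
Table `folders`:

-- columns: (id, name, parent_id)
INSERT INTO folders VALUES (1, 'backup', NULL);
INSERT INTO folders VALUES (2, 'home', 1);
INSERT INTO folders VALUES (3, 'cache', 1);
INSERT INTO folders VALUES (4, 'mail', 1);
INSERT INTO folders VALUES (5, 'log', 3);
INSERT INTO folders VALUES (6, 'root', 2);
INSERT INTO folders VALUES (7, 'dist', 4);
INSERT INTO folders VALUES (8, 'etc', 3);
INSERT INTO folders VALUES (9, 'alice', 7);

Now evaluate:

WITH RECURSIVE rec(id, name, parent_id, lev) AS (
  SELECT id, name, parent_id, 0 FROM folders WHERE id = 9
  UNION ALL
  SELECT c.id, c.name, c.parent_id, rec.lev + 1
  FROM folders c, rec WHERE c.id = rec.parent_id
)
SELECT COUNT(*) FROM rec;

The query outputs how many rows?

Base: id=9 (alice), parent_id=7, lev 0.
Iteration 1: join on id=7 -> dist (id 7, parent_id=4, lev 1).
Iteration 2: join on id=4 -> mail (id 4, parent_id=1, lev 2).
Iteration 3: join on id=1 -> backup (id 1, parent_id=NULL, lev 3).
Iteration 4: parent_id is NULL; no match; recursion stops.
Total rows emitted: 4.

4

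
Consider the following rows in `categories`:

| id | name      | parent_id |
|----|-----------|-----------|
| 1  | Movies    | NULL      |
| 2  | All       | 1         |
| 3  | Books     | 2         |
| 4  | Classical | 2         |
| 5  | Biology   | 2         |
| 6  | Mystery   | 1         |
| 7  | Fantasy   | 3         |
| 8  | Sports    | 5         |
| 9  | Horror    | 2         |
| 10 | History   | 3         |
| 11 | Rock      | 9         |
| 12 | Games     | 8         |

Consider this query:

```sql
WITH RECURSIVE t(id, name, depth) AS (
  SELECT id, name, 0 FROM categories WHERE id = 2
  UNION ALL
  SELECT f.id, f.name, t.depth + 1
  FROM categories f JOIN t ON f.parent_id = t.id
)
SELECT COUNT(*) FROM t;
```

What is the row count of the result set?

Base: id=2 (All) at depth 0.
Iteration 1: rows with parent_id in {2} -> Books (id 3, depth 1), Classical (id 4, depth 1), Biology (id 5, depth 1), Horror (id 9, depth 1).
Iteration 2: rows with parent_id in {3,4,5,9} -> Fantasy (id 7, depth 2), Sports (id 8, depth 2), History (id 10, depth 2), Rock (id 11, depth 2).
Iteration 3: rows with parent_id in {7,8,10,11} -> Games (id 12, depth 3).
Iteration 4: no rows with parent_id in {12}; recursion stops.
Total rows emitted: 10.

10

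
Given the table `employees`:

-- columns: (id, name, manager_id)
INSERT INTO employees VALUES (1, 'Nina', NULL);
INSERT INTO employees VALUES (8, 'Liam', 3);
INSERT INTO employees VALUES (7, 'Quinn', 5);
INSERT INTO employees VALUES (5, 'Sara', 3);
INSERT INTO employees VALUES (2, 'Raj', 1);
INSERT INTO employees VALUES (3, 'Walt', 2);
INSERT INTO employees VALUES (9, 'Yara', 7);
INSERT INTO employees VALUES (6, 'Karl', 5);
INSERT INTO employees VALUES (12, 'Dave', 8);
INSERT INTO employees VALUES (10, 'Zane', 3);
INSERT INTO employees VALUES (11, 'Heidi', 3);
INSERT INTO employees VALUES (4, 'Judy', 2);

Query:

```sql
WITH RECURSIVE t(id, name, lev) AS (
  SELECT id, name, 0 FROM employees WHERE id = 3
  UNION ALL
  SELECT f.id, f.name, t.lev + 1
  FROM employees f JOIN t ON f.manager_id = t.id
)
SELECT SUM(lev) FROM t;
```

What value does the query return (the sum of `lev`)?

13

Base: id=3 (Walt) at lev 0.
Iteration 1: rows with manager_id in {3} -> Sara (id 5, lev 1), Liam (id 8, lev 1), Zane (id 10, lev 1), Heidi (id 11, lev 1).
Iteration 2: rows with manager_id in {5,8,10,11} -> Karl (id 6, lev 2), Quinn (id 7, lev 2), Dave (id 12, lev 2).
Iteration 3: rows with manager_id in {6,7,12} -> Yara (id 9, lev 3).
Iteration 4: no rows with manager_id in {9}; recursion stops.
SUM(lev) = 0 + 1 + 1 + 1 + 1 + 2 + 2 + 2 + 3 = 13.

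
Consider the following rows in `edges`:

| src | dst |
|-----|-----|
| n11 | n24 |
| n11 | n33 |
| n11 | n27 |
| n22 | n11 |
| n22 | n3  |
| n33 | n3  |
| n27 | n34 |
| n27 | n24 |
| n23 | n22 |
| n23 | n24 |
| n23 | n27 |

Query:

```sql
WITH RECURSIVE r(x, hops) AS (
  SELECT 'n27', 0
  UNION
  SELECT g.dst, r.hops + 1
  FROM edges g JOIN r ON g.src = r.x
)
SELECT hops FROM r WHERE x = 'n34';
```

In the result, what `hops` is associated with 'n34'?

1

Base: (n27, hops=0).
Iteration 1: edges from {n27} -> (n24, hops=1), (n34, hops=1).
Iteration 2: no outgoing edges from {n24,n34}; recursion stops.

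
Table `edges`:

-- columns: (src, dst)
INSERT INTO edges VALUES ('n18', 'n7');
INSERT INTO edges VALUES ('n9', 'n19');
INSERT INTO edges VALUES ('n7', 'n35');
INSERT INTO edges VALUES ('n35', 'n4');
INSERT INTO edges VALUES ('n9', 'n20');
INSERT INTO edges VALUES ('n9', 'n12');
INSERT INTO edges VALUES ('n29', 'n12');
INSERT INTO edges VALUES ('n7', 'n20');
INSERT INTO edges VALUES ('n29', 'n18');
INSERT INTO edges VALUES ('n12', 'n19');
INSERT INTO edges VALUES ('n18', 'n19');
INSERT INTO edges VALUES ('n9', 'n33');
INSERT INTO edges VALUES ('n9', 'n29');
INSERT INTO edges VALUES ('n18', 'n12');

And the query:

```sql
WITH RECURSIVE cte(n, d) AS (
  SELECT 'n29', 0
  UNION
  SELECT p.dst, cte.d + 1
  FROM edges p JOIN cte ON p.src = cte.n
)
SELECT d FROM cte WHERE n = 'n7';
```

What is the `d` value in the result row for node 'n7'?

2

Base: (n29, d=0).
Iteration 1: edges from {n29} -> (n12, d=1), (n18, d=1).
Iteration 2: edges from {n12,n18} -> (n12, d=2), (n19, d=2), (n7, d=2). [UNION drops 1 duplicate row(s)]
Iteration 3: edges from {n12,n19,n7} -> (n19, d=3), (n20, d=3), (n35, d=3).
Iteration 4: edges from {n19,n20,n35} -> (n4, d=4).
Iteration 5: no outgoing edges from {n4}; recursion stops.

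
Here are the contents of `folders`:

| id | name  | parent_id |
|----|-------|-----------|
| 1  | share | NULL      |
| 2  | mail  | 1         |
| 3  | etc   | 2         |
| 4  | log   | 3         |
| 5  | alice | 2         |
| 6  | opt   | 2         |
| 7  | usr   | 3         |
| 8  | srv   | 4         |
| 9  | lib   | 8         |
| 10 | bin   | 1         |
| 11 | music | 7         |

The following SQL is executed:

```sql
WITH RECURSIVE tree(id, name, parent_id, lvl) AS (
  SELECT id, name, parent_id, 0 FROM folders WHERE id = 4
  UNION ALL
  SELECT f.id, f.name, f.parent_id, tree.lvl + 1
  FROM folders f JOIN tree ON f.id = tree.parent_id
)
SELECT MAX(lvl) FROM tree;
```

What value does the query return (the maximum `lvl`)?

3

Base: id=4 (log), parent_id=3, lvl 0.
Iteration 1: join on id=3 -> etc (id 3, parent_id=2, lvl 1).
Iteration 2: join on id=2 -> mail (id 2, parent_id=1, lvl 2).
Iteration 3: join on id=1 -> share (id 1, parent_id=NULL, lvl 3).
Iteration 4: parent_id is NULL; no match; recursion stops.
lvl values: 0, 1, 2, 3; the maximum is 3.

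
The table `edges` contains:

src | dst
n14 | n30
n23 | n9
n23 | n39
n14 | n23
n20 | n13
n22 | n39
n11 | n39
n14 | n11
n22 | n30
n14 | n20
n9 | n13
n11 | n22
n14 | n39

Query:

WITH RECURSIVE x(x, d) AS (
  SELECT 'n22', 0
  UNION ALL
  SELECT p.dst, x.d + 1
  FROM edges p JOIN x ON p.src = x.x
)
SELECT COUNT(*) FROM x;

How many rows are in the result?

Base: (n22, d=0).
Iteration 1: edges from {n22} -> (n30, d=1), (n39, d=1).
Iteration 2: no outgoing edges from {n30,n39}; recursion stops.
Total rows emitted: 3.

3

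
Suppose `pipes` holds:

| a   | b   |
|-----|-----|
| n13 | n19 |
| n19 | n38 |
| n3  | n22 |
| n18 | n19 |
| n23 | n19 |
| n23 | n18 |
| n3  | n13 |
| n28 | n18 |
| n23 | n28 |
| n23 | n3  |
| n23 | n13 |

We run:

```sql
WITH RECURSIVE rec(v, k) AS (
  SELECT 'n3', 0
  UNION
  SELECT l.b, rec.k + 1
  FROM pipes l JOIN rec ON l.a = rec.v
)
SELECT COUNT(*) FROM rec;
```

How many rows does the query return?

Base: (n3, k=0).
Iteration 1: edges from {n3} -> (n13, k=1), (n22, k=1).
Iteration 2: edges from {n13,n22} -> (n19, k=2).
Iteration 3: edges from {n19} -> (n38, k=3).
Iteration 4: no outgoing edges from {n38}; recursion stops.
Total rows emitted: 5.

5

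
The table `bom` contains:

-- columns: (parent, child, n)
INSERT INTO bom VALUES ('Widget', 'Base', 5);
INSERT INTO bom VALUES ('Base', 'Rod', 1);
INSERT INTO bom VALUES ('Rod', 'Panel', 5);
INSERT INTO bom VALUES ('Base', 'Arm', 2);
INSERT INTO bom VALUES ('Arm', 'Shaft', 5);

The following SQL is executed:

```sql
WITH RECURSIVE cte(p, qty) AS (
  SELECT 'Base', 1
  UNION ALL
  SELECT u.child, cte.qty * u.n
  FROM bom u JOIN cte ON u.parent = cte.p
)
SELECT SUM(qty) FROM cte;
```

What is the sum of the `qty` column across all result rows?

19

Base: (Base, qty=1).
Iteration 1: components of {Base} -> Arm = 1*2 = 2, Rod = 1*1 = 1.
Iteration 2: components of {Arm,Rod} -> Panel = 1*5 = 5, Shaft = 2*5 = 10.
Iteration 3: no further components; recursion stops.
SUM(qty) = 1 + 1 + 2 + 5 + 10 = 19.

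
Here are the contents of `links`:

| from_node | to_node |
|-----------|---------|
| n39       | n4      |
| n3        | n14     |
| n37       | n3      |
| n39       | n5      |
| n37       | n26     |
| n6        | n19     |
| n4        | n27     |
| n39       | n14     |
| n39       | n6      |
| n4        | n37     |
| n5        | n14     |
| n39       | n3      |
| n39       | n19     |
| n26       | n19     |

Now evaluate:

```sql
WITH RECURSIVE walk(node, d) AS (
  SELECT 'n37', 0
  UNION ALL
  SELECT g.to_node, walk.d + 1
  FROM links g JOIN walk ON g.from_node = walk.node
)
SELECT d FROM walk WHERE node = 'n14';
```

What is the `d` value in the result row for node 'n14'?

2

Base: (n37, d=0).
Iteration 1: edges from {n37} -> (n26, d=1), (n3, d=1).
Iteration 2: edges from {n26,n3} -> (n14, d=2), (n19, d=2).
Iteration 3: no outgoing edges from {n14,n19}; recursion stops.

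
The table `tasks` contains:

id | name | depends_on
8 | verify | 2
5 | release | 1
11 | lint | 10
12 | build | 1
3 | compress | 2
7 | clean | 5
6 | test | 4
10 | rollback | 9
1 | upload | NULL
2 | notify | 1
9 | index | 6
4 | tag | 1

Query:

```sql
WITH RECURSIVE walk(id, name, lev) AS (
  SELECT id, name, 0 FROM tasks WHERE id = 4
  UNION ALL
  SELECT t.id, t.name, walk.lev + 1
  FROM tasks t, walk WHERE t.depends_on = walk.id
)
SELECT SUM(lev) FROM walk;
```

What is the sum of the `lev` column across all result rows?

Base: id=4 (tag) at lev 0.
Iteration 1: rows with depends_on in {4} -> test (id 6, lev 1).
Iteration 2: rows with depends_on in {6} -> index (id 9, lev 2).
Iteration 3: rows with depends_on in {9} -> rollback (id 10, lev 3).
Iteration 4: rows with depends_on in {10} -> lint (id 11, lev 4).
Iteration 5: no rows with depends_on in {11}; recursion stops.
SUM(lev) = 0 + 1 + 2 + 3 + 4 = 10.

10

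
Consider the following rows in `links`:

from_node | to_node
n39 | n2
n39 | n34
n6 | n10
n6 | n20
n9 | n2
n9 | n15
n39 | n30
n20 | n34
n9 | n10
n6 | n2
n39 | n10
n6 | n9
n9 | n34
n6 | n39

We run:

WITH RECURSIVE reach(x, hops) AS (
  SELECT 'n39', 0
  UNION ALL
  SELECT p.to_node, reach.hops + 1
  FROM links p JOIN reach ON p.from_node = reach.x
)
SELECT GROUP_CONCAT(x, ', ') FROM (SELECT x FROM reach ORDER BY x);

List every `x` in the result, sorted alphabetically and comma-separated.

Base: (n39, hops=0).
Iteration 1: edges from {n39} -> (n10, hops=1), (n2, hops=1), (n30, hops=1), (n34, hops=1).
Iteration 2: no outgoing edges from {n10,n2,n30,n34}; recursion stops.

n10, n2, n30, n34, n39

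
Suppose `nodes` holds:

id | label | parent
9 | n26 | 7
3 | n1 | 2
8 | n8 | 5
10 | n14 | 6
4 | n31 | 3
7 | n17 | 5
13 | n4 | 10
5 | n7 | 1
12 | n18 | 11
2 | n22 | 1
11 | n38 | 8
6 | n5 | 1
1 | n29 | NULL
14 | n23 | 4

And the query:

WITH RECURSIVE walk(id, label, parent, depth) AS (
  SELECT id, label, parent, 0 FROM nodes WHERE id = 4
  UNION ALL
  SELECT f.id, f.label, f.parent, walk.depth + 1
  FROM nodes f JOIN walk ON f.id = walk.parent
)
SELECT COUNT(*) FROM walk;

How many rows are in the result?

4

Base: id=4 (n31), parent=3, depth 0.
Iteration 1: join on id=3 -> n1 (id 3, parent=2, depth 1).
Iteration 2: join on id=2 -> n22 (id 2, parent=1, depth 2).
Iteration 3: join on id=1 -> n29 (id 1, parent=NULL, depth 3).
Iteration 4: parent is NULL; no match; recursion stops.
Total rows emitted: 4.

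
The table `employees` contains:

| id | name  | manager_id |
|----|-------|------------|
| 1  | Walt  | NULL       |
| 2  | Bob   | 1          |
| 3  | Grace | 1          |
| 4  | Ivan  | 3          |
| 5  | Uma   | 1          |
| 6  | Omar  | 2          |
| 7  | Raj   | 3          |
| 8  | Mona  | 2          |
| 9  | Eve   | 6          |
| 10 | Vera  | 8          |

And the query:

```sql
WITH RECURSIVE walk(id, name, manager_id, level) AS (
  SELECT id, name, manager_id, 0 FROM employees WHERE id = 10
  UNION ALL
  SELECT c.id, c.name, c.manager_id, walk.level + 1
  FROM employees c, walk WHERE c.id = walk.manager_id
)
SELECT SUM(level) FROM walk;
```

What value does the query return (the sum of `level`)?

Base: id=10 (Vera), manager_id=8, level 0.
Iteration 1: join on id=8 -> Mona (id 8, manager_id=2, level 1).
Iteration 2: join on id=2 -> Bob (id 2, manager_id=1, level 2).
Iteration 3: join on id=1 -> Walt (id 1, manager_id=NULL, level 3).
Iteration 4: manager_id is NULL; no match; recursion stops.
SUM(level) = 0 + 1 + 2 + 3 = 6.

6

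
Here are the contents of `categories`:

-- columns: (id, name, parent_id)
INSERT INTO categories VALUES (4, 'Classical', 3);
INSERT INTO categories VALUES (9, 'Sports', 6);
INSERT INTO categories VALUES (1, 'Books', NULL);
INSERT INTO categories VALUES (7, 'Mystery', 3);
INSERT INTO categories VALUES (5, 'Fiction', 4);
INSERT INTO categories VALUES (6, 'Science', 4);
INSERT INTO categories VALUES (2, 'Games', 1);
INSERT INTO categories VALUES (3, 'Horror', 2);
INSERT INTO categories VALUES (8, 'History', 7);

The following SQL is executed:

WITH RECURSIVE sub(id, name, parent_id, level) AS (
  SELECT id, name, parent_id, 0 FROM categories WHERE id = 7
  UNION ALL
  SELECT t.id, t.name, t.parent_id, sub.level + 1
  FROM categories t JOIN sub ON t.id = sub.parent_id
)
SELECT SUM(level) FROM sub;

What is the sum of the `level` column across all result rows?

6

Base: id=7 (Mystery), parent_id=3, level 0.
Iteration 1: join on id=3 -> Horror (id 3, parent_id=2, level 1).
Iteration 2: join on id=2 -> Games (id 2, parent_id=1, level 2).
Iteration 3: join on id=1 -> Books (id 1, parent_id=NULL, level 3).
Iteration 4: parent_id is NULL; no match; recursion stops.
SUM(level) = 0 + 1 + 2 + 3 = 6.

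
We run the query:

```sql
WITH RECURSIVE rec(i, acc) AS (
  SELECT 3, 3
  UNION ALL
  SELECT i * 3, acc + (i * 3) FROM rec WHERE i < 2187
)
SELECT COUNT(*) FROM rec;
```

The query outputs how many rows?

Base: i=3, acc=3.
Iteration 1: 3 < 2187 holds -> i = 3 * 3 = 9, acc = 3 + 9 = 12.
Iteration 2: 9 < 2187 holds -> i = 9 * 3 = 27, acc = 12 + 27 = 39.
Iteration 3: 27 < 2187 holds -> i = 27 * 3 = 81, acc = 39 + 81 = 120.
Iteration 4: 81 < 2187 holds -> i = 81 * 3 = 243, acc = 120 + 243 = 363.
Iteration 5: 243 < 2187 holds -> i = 243 * 3 = 729, acc = 363 + 729 = 1092.
Iteration 6: 729 < 2187 holds -> i = 729 * 3 = 2187, acc = 1092 + 2187 = 3279.
Iteration 7: 2187 < 2187 fails; recursion stops.
Total rows emitted: 7.

7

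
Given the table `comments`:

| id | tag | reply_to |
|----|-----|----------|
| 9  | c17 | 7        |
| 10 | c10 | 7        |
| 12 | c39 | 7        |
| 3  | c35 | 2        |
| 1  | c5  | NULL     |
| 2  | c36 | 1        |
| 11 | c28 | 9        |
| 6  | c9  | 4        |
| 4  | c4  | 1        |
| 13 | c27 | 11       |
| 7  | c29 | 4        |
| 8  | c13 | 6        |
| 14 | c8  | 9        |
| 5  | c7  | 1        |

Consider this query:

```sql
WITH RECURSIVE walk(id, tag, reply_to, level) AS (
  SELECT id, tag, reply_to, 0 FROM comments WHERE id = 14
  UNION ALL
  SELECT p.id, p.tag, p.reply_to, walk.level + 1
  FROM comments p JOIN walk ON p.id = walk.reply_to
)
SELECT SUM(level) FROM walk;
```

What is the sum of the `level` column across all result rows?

Base: id=14 (c8), reply_to=9, level 0.
Iteration 1: join on id=9 -> c17 (id 9, reply_to=7, level 1).
Iteration 2: join on id=7 -> c29 (id 7, reply_to=4, level 2).
Iteration 3: join on id=4 -> c4 (id 4, reply_to=1, level 3).
Iteration 4: join on id=1 -> c5 (id 1, reply_to=NULL, level 4).
Iteration 5: reply_to is NULL; no match; recursion stops.
SUM(level) = 0 + 1 + 2 + 3 + 4 = 10.

10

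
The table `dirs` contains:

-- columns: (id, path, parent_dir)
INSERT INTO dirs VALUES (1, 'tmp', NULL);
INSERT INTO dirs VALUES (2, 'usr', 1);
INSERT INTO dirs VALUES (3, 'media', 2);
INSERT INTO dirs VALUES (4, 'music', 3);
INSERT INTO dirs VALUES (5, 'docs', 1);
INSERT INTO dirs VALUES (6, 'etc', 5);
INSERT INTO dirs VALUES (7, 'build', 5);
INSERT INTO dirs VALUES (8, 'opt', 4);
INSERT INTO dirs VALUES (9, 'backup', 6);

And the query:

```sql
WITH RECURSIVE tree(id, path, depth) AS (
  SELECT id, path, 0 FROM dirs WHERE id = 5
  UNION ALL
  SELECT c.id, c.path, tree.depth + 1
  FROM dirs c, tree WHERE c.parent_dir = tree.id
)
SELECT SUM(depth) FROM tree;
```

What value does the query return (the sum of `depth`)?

Base: id=5 (docs) at depth 0.
Iteration 1: rows with parent_dir in {5} -> etc (id 6, depth 1), build (id 7, depth 1).
Iteration 2: rows with parent_dir in {6,7} -> backup (id 9, depth 2).
Iteration 3: no rows with parent_dir in {9}; recursion stops.
SUM(depth) = 0 + 1 + 1 + 2 = 4.

4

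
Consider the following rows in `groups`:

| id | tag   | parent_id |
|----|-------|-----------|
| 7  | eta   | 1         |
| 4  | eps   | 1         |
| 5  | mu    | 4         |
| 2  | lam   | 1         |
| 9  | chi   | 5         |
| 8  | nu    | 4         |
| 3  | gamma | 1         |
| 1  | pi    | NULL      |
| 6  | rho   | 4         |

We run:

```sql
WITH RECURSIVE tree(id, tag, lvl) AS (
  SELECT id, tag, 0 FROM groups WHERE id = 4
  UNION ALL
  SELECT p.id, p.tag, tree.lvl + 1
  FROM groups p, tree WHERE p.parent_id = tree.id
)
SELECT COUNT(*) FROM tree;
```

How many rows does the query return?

Base: id=4 (eps) at lvl 0.
Iteration 1: rows with parent_id in {4} -> mu (id 5, lvl 1), rho (id 6, lvl 1), nu (id 8, lvl 1).
Iteration 2: rows with parent_id in {5,6,8} -> chi (id 9, lvl 2).
Iteration 3: no rows with parent_id in {9}; recursion stops.
Total rows emitted: 5.

5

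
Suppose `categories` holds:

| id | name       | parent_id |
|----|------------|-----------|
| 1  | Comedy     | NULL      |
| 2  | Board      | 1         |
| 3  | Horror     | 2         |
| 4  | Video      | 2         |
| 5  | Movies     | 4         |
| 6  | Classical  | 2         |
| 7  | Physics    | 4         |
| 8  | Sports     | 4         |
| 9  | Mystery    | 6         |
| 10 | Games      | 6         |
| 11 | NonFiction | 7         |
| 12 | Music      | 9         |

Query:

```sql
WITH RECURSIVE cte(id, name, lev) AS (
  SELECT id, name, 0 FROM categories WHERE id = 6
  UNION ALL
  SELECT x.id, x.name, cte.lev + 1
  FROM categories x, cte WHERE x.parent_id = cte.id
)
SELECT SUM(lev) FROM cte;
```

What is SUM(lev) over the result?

4

Base: id=6 (Classical) at lev 0.
Iteration 1: rows with parent_id in {6} -> Mystery (id 9, lev 1), Games (id 10, lev 1).
Iteration 2: rows with parent_id in {9,10} -> Music (id 12, lev 2).
Iteration 3: no rows with parent_id in {12}; recursion stops.
SUM(lev) = 0 + 1 + 1 + 2 = 4.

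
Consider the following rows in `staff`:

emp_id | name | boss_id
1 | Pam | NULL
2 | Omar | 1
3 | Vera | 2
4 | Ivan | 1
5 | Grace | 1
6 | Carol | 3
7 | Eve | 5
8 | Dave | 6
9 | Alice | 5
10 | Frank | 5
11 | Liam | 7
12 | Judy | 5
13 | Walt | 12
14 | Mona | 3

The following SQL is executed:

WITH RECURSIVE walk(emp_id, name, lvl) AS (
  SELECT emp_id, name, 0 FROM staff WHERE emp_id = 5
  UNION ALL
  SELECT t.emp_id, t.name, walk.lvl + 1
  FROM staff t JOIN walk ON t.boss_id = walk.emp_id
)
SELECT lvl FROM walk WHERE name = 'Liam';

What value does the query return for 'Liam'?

Base: emp_id=5 (Grace) at lvl 0.
Iteration 1: rows with boss_id in {5} -> Eve (id 7, lvl 1), Alice (id 9, lvl 1), Frank (id 10, lvl 1), Judy (id 12, lvl 1).
Iteration 2: rows with boss_id in {7,9,10,12} -> Liam (id 11, lvl 2), Walt (id 13, lvl 2).
Iteration 3: no rows with boss_id in {11,13}; recursion stops.

2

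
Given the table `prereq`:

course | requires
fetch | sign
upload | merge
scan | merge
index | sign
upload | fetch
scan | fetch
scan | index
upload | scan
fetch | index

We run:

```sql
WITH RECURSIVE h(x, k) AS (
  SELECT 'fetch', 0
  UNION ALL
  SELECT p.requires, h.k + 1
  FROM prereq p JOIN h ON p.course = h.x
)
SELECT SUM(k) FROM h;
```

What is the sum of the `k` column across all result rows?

4

Base: (fetch, k=0).
Iteration 1: edges from {fetch} -> (index, k=1), (sign, k=1).
Iteration 2: edges from {index,sign} -> (sign, k=2).
Iteration 3: no outgoing edges from {sign}; recursion stops.
SUM(k) = 0 + 1 + 1 + 2 = 4.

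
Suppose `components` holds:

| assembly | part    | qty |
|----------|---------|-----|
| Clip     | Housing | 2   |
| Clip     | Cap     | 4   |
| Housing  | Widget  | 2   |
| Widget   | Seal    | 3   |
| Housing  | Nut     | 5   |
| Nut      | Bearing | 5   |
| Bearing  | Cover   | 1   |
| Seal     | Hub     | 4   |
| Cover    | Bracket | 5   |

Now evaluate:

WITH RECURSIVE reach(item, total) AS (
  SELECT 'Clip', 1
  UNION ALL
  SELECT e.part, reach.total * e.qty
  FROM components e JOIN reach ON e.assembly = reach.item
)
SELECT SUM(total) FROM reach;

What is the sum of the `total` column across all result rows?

Base: (Clip, total=1).
Iteration 1: components of {Clip} -> Cap = 1*4 = 4, Housing = 1*2 = 2.
Iteration 2: components of {Cap,Housing} -> Nut = 2*5 = 10, Widget = 2*2 = 4.
Iteration 3: components of {Nut,Widget} -> Bearing = 10*5 = 50, Seal = 4*3 = 12.
Iteration 4: components of {Bearing,Seal} -> Cover = 50*1 = 50, Hub = 12*4 = 48.
Iteration 5: components of {Cover,Hub} -> Bracket = 50*5 = 250.
Iteration 6: no further components; recursion stops.
SUM(total) = 1 + 2 + 4 + 4 + 10 + 12 + 50 + 48 + 50 + 250 = 431.

431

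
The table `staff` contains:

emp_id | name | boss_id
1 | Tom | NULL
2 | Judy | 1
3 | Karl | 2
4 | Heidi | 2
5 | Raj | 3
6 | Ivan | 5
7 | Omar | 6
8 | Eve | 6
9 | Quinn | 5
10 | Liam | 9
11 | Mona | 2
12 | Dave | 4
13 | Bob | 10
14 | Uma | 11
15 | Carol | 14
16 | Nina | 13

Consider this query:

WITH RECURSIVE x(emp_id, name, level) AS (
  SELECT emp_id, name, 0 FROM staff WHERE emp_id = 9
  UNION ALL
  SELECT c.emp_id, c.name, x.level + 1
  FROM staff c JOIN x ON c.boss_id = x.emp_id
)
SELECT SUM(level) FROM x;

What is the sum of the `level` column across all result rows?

6

Base: emp_id=9 (Quinn) at level 0.
Iteration 1: rows with boss_id in {9} -> Liam (id 10, level 1).
Iteration 2: rows with boss_id in {10} -> Bob (id 13, level 2).
Iteration 3: rows with boss_id in {13} -> Nina (id 16, level 3).
Iteration 4: no rows with boss_id in {16}; recursion stops.
SUM(level) = 0 + 1 + 2 + 3 = 6.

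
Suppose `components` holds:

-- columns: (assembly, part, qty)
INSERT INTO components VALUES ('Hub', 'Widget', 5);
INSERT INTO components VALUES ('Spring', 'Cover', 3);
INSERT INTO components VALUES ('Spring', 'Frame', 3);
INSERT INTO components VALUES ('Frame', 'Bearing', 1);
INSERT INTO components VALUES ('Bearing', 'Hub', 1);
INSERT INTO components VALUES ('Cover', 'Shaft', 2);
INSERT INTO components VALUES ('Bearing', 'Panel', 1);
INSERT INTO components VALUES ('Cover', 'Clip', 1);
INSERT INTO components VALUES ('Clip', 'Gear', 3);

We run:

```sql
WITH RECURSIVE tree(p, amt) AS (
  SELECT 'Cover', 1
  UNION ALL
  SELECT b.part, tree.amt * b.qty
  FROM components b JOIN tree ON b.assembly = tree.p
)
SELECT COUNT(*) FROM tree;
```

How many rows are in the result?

Base: (Cover, amt=1).
Iteration 1: components of {Cover} -> Clip = 1*1 = 1, Shaft = 1*2 = 2.
Iteration 2: components of {Clip,Shaft} -> Gear = 1*3 = 3.
Iteration 3: no further components; recursion stops.
Total rows emitted: 4.

4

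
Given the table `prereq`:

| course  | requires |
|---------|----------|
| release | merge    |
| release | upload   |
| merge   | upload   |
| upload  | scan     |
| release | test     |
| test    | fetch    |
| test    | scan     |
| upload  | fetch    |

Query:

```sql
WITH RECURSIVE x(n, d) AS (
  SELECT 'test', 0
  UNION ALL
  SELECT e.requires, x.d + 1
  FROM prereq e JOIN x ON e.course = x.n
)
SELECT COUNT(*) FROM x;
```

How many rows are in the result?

Base: (test, d=0).
Iteration 1: edges from {test} -> (fetch, d=1), (scan, d=1).
Iteration 2: no outgoing edges from {fetch,scan}; recursion stops.
Total rows emitted: 3.

3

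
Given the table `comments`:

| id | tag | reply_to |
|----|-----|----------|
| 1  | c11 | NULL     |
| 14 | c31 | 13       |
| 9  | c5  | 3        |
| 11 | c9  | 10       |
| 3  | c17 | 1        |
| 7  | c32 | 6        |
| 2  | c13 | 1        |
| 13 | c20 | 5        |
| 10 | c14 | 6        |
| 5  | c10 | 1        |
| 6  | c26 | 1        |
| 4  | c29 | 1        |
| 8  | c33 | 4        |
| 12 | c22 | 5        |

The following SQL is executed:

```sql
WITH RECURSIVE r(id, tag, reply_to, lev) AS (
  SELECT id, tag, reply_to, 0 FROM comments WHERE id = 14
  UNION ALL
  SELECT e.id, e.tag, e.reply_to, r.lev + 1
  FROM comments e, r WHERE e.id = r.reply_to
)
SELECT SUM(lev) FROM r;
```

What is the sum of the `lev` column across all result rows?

6

Base: id=14 (c31), reply_to=13, lev 0.
Iteration 1: join on id=13 -> c20 (id 13, reply_to=5, lev 1).
Iteration 2: join on id=5 -> c10 (id 5, reply_to=1, lev 2).
Iteration 3: join on id=1 -> c11 (id 1, reply_to=NULL, lev 3).
Iteration 4: reply_to is NULL; no match; recursion stops.
SUM(lev) = 0 + 1 + 2 + 3 = 6.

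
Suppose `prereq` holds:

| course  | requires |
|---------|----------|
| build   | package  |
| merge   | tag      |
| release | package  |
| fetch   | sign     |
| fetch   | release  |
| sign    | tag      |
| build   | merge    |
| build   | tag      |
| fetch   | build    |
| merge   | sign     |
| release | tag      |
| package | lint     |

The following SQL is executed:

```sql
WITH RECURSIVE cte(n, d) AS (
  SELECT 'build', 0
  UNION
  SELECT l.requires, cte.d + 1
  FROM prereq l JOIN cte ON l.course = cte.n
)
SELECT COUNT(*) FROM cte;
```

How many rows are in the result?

8

Base: (build, d=0).
Iteration 1: edges from {build} -> (merge, d=1), (package, d=1), (tag, d=1).
Iteration 2: edges from {merge,package,tag} -> (lint, d=2), (sign, d=2), (tag, d=2).
Iteration 3: edges from {lint,sign,tag} -> (tag, d=3).
Iteration 4: no outgoing edges from {tag}; recursion stops.
Total rows emitted: 8.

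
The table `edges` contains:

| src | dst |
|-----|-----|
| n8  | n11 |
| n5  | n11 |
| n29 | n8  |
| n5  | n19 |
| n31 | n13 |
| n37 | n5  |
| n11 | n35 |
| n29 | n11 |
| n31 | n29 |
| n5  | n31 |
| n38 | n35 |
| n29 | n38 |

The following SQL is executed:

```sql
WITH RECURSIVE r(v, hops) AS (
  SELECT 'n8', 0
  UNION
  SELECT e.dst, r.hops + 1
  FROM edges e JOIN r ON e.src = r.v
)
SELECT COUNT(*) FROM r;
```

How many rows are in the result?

Base: (n8, hops=0).
Iteration 1: edges from {n8} -> (n11, hops=1).
Iteration 2: edges from {n11} -> (n35, hops=2).
Iteration 3: no outgoing edges from {n35}; recursion stops.
Total rows emitted: 3.

3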